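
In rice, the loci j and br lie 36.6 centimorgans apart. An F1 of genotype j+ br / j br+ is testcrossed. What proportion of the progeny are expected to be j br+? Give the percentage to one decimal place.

31.7%

A map distance of 36.6 centimorgans corresponds to a recombination frequency of 0.366.
The F1 is j+ br / j br+, so j br+ is a parental gamete class with expected frequency (1 − r)/2 = 0.634/2 = 0.3170.
That is 0.3170 = 31.7% of the progeny.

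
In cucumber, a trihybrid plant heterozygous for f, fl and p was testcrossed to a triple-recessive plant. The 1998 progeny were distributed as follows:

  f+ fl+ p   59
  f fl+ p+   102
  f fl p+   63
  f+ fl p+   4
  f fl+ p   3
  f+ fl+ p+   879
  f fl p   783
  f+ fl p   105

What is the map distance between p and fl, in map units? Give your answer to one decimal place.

The two most frequent reciprocal classes, f+ fl+ p+ and f fl p, are the parental types, so the F1 was f+ fl+ p+ / f fl p.
The two rarest classes, f+ fl p+ and f fl+ p, are the double crossovers. Comparing them with the parentals, only the fl allele has switched, so fl is the middle locus and the order is p – fl – f.
Crossovers in the p–fl interval produce the single-crossover classes f+ fl+ p and f fl p+ (59 + 63 = 122) plus the double crossovers (7).
RF(p–fl) = (122 + 7) / 1998 = 129/1998 = 0.0646 → 6.5 map units.

6.5 map units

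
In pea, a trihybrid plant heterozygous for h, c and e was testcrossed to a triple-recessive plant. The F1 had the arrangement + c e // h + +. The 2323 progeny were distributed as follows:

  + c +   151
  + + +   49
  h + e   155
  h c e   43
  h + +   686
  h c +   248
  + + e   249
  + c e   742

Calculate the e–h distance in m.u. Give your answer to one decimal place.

17.1 m.u.

The two rarest classes, h c e and + + +, are the double crossovers. Comparing them with the parentals, only the h allele has switched, so h is the middle locus and the order is c – h – e.
Crossovers in the h–e interval produce the single-crossover classes + c + and h + e (151 + 155 = 306) plus the double crossovers (92).
RF(h–e) = (306 + 92) / 2323 = 398/2323 = 0.1713 → 17.1 m.u.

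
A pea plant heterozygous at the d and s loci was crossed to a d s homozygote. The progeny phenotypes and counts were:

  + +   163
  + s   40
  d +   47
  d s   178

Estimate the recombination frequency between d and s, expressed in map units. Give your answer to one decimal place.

20.3 map units

The two most frequent classes, + + (163) and d s (178), are the parental types, so the F1 was + + / d s.
The recombinant classes are + s and d +: 40 + 47 = 87.
Recombination frequency = 87/428 = 0.2033 ≈ 20.3%, i.e. 20.3 map units.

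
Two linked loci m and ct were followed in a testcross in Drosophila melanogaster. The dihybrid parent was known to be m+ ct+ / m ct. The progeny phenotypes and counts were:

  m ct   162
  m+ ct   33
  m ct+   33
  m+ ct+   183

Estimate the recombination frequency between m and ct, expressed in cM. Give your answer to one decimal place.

16.1 cM

The recombinant classes are m+ ct and m ct+: 33 + 33 = 66.
Recombination frequency = 66/411 = 0.1606 ≈ 16.1%, i.e. 16.1 cM.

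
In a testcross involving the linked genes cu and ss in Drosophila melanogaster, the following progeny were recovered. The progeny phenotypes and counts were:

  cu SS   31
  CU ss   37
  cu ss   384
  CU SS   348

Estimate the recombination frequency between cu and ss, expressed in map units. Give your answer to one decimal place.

8.5 map units

The two most frequent classes, CU SS (348) and cu ss (384), are the parental types, so the F1 was CU SS / cu ss.
The recombinant classes are CU ss and cu SS: 37 + 31 = 68.
Recombination frequency = 68/800 = 0.0850 ≈ 8.5%, i.e. 8.5 map units.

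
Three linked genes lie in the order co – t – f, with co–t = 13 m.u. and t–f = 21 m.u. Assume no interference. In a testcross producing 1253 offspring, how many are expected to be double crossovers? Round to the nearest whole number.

34

Map distances give recombination frequencies of 0.130 and 0.210 for the two intervals.
With no interference, expected double-crossover frequency = 0.130 × 0.210 = 0.02730.
Expected number = 0.02730 × 1253 = 34.21 ≈ 34.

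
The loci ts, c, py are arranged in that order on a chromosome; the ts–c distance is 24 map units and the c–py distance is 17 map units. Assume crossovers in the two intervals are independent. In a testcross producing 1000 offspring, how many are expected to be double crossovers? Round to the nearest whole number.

41

Map distances give recombination frequencies of 0.240 and 0.170 for the two intervals.
With no interference, expected double-crossover frequency = 0.240 × 0.170 = 0.04080.
Expected number = 0.04080 × 1000 = 40.80 ≈ 41.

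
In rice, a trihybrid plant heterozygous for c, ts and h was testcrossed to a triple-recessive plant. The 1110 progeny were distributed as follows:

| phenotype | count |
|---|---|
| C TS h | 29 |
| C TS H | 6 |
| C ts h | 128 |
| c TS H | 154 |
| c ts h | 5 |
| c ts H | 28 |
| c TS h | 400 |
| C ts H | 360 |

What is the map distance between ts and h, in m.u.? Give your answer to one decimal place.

26.4 m.u.

The two most frequent reciprocal classes, c TS h and C ts H, are the parental types, so the F1 was c TS h / C ts H.
The two rarest classes, c ts h and C TS H, are the double crossovers. Comparing them with the parentals, only the ts allele has switched, so ts is the middle locus and the order is c – ts – h.
Crossovers in the ts–h interval produce the single-crossover classes c TS H and C ts h (154 + 128 = 282) plus the double crossovers (11).
RF(ts–h) = (282 + 11) / 1110 = 293/1110 = 0.2640 → 26.4 m.u.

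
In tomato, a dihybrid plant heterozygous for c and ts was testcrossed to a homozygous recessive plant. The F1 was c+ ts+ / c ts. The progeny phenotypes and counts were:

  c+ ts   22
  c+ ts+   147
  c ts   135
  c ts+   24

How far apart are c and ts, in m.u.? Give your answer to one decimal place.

14.0 m.u.

The recombinant classes are c+ ts and c ts+: 22 + 24 = 46.
Recombination frequency = 46/328 = 0.1402 ≈ 14.0%, i.e. 14.0 m.u.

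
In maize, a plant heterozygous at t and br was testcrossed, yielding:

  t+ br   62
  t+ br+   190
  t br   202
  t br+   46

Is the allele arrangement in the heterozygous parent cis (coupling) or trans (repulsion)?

The two most frequent classes are t+ br+ (190) and t br (202); these are the parental (non-recombinant) types.
So the F1 carried t+ br+ on one chromosome and t br on the other — the recessive alleles are on the same chromosome (cis / coupling).

cis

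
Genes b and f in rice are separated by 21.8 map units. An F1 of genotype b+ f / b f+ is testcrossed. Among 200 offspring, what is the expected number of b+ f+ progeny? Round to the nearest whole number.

22

A map distance of 21.8 map units corresponds to a recombination frequency of 0.218.
The F1 is b+ f / b f+, so b+ f+ is a recombinant gamete class with expected frequency r/2 = 0.218/2 = 0.1090.
Expected number = 0.1090 × 200 = 21.80 ≈ 22.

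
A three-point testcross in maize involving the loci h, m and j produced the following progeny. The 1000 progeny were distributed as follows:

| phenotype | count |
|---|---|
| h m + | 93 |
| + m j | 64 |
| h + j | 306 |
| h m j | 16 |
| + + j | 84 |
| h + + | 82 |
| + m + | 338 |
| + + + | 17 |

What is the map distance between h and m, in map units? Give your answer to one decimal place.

21.0 map units

The two most frequent reciprocal classes, h + j and + m +, are the parental types, so the F1 was h + j / + m +.
The two rarest classes, h m j and + + +, are the double crossovers. Comparing them with the parentals, only the m allele has switched, so m is the middle locus and the order is j – m – h.
Crossovers in the m–h interval produce the single-crossover classes + + j and h m + (84 + 93 = 177) plus the double crossovers (33).
RF(m–h) = (177 + 33) / 1000 = 210/1000 = 0.2100 → 21.0 map units.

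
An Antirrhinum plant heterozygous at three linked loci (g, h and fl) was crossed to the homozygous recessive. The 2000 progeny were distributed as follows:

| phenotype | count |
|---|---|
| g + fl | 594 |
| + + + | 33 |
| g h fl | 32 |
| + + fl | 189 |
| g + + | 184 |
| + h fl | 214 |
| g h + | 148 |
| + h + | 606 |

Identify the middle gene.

h

The two most frequent reciprocal classes, + h + and g + fl, are the parental types, so the F1 was + h + / g + fl.
The two rarest classes, + + + and g h fl, are the double crossovers. Comparing them with the parentals, only the h allele has switched, so h is the middle locus and the order is fl – h – g.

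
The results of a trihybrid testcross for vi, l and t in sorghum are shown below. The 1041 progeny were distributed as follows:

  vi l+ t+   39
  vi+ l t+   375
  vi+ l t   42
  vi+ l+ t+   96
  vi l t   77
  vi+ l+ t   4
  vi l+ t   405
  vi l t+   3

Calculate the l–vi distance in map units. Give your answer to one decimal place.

17.3 map units

The two most frequent reciprocal classes, vi+ l t+ and vi l+ t, are the parental types, so the F1 was vi+ l t+ / vi l+ t.
The two rarest classes, vi l t+ and vi+ l+ t, are the double crossovers. Comparing them with the parentals, only the vi allele has switched, so vi is the middle locus and the order is l – vi – t.
Crossovers in the l–vi interval produce the single-crossover classes vi+ l+ t+ and vi l t (96 + 77 = 173) plus the double crossovers (7).
RF(l–vi) = (173 + 7) / 1041 = 180/1041 = 0.1729 → 17.3 map units.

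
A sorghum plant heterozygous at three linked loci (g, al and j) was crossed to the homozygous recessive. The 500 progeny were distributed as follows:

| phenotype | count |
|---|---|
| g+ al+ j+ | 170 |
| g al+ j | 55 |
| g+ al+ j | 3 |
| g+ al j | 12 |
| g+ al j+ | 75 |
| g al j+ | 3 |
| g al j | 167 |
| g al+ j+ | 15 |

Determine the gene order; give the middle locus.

j

The two most frequent reciprocal classes, g al j and g+ al+ j+, are the parental types, so the F1 was g al j / g+ al+ j+.
The two rarest classes, g al j+ and g+ al+ j, are the double crossovers. Comparing them with the parentals, only the j allele has switched, so j is the middle locus and the order is g – j – al.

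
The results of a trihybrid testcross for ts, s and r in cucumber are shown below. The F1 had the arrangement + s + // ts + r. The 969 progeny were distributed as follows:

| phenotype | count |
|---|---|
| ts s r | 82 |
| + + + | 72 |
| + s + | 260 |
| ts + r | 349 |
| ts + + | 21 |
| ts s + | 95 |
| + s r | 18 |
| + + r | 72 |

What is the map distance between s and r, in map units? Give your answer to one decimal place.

The two rarest classes, + s r and ts + +, are the double crossovers. Comparing them with the parentals, only the r allele has switched, so r is the middle locus and the order is s – r – ts.
Crossovers in the s–r interval produce the single-crossover classes + + + and ts s r (72 + 82 = 154) plus the double crossovers (39).
RF(s–r) = (154 + 39) / 969 = 193/969 = 0.1992 → 19.9 map units.

19.9 map units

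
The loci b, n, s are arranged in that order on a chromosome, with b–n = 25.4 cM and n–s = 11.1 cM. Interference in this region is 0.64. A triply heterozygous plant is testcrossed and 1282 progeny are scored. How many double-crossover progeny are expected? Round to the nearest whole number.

Map distances give recombination frequencies of 0.254 and 0.111 for the two intervals.
With interference 0.64 (so coincidence = 0.36), expected double-crossover frequency = 0.254 × 0.111 × 0.36 = 0.01015.
Expected number = 0.01015 × 1282 = 13.01 ≈ 13.

13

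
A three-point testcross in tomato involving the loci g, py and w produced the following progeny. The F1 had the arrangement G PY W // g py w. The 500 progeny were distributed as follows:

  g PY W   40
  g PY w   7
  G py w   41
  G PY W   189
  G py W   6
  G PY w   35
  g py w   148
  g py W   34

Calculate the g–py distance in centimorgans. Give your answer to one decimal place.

The two rarest classes, G py W and g PY w, are the double crossovers. Comparing them with the parentals, only the py allele has switched, so py is the middle locus and the order is g – py – w.
Crossovers in the g–py interval produce the single-crossover classes g PY W and G py w (40 + 41 = 81) plus the double crossovers (13).
RF(g–py) = (81 + 13) / 500 = 94/500 = 0.1880 → 18.8 centimorgans.

18.8 centimorgans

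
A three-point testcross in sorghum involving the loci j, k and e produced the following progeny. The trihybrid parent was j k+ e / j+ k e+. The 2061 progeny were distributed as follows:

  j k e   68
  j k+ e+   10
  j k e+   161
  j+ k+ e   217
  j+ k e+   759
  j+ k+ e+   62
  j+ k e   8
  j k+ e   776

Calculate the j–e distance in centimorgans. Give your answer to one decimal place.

19.2 centimorgans

The two rarest classes, j k+ e+ and j+ k e, are the double crossovers. Comparing them with the parentals, only the e allele has switched, so e is the middle locus and the order is j – e – k.
Crossovers in the j–e interval produce the single-crossover classes j+ k+ e and j k e+ (217 + 161 = 378) plus the double crossovers (18).
RF(j–e) = (378 + 18) / 2061 = 396/2061 = 0.1921 → 19.2 centimorgans.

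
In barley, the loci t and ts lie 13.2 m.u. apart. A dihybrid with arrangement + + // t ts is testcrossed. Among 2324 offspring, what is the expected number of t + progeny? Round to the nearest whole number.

A map distance of 13.2 m.u. corresponds to a recombination frequency of 0.132.
The F1 is + + / t ts, so t + is a recombinant gamete class with expected frequency r/2 = 0.132/2 = 0.0660.
Expected number = 0.0660 × 2324 = 153.38 ≈ 153.

153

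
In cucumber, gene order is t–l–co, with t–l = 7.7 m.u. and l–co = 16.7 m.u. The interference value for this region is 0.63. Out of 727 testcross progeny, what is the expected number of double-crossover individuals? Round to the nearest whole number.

3

Map distances give recombination frequencies of 0.077 and 0.167 for the two intervals.
With interference 0.63 (so coincidence = 0.37), expected double-crossover frequency = 0.077 × 0.167 × 0.37 = 0.00476.
Expected number = 0.00476 × 727 = 3.46 ≈ 3.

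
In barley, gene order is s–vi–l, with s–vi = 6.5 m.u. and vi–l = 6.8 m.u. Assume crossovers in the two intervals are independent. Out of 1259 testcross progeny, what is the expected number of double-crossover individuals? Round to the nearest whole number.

6

Map distances give recombination frequencies of 0.065 and 0.068 for the two intervals.
With no interference, expected double-crossover frequency = 0.065 × 0.068 = 0.00442.
Expected number = 0.00442 × 1259 = 5.56 ≈ 6.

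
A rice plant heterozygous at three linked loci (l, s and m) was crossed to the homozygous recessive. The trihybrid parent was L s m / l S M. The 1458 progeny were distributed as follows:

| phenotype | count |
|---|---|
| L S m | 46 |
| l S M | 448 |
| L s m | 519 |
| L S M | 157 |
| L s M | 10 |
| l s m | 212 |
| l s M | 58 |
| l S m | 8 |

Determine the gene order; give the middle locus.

m

The two rarest classes, L s M and l S m, are the double crossovers. Comparing them with the parentals, only the m allele has switched, so m is the middle locus and the order is s – m – l.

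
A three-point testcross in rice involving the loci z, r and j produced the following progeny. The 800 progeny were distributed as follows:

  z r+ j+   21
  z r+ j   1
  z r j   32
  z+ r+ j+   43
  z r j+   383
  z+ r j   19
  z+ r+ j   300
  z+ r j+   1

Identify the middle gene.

The two most frequent reciprocal classes, z r j+ and z+ r+ j, are the parental types, so the F1 was z r j+ / z+ r+ j.
The two rarest classes, z+ r j+ and z r+ j, are the double crossovers. Comparing them with the parentals, only the z allele has switched, so z is the middle locus and the order is r – z – j.

z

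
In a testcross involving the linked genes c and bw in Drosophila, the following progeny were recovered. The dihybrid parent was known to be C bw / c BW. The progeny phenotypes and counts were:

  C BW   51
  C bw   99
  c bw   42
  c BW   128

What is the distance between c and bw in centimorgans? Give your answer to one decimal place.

29.1 centimorgans

The recombinant classes are C BW and c bw: 51 + 42 = 93.
Recombination frequency = 93/320 = 0.2906 ≈ 29.1%, i.e. 29.1 centimorgans.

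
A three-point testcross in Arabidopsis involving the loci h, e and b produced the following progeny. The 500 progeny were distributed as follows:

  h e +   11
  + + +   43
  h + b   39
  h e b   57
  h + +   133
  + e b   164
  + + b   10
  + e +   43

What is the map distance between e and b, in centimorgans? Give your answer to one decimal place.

The two most frequent reciprocal classes, + e b and h + +, are the parental types, so the F1 was + e b / h + +.
The two rarest classes, + + b and h e +, are the double crossovers. Comparing them with the parentals, only the e allele has switched, so e is the middle locus and the order is b – e – h.
Crossovers in the b–e interval produce the single-crossover classes + e + and h + b (43 + 39 = 82) plus the double crossovers (21).
RF(b–e) = (82 + 21) / 500 = 103/500 = 0.2060 → 20.6 centimorgans.

20.6 centimorgans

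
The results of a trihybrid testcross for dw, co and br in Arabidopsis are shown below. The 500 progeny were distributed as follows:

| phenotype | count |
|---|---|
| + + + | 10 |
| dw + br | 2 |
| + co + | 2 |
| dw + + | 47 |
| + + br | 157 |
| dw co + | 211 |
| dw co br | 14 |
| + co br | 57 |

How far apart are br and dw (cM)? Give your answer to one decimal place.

5.6 cM

The two most frequent reciprocal classes, + + br and dw co +, are the parental types, so the F1 was + + br / dw co +.
The two rarest classes, dw + br and + co +, are the double crossovers. Comparing them with the parentals, only the dw allele has switched, so dw is the middle locus and the order is co – dw – br.
Crossovers in the dw–br interval produce the single-crossover classes + + + and dw co br (10 + 14 = 24) plus the double crossovers (4).
RF(dw–br) = (24 + 4) / 500 = 28/500 = 0.0560 → 5.6 cM.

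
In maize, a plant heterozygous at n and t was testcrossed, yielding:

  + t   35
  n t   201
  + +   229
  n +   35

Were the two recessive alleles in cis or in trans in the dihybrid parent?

The two most frequent classes are + + (229) and n t (201); these are the parental (non-recombinant) types.
So the F1 carried + + on one chromosome and n t on the other — the recessive alleles are on the same chromosome (cis / coupling).

cis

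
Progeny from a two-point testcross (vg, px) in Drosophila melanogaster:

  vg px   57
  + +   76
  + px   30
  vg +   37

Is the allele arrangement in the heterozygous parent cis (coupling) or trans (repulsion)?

The two most frequent classes are + + (76) and vg px (57); these are the parental (non-recombinant) types.
So the F1 carried + + on one chromosome and vg px on the other — the recessive alleles are on the same chromosome (cis / coupling).

cis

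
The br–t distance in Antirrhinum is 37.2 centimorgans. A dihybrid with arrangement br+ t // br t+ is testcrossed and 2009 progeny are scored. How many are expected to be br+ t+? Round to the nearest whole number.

374

A map distance of 37.2 centimorgans corresponds to a recombination frequency of 0.372.
The F1 is br+ t / br t+, so br+ t+ is a recombinant gamete class with expected frequency r/2 = 0.372/2 = 0.1860.
Expected number = 0.1860 × 2009 = 373.67 ≈ 374.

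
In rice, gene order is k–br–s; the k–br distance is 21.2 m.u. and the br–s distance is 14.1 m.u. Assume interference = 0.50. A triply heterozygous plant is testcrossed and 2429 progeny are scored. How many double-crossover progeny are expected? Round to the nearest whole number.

Map distances give recombination frequencies of 0.212 and 0.141 for the two intervals.
With interference 0.50 (so coincidence = 0.50), expected double-crossover frequency = 0.212 × 0.141 × 0.50 = 0.01495.
Expected number = 0.01495 × 2429 = 36.30 ≈ 36.

36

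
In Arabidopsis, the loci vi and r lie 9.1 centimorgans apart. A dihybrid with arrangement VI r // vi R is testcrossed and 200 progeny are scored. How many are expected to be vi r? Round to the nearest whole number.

A map distance of 9.1 centimorgans corresponds to a recombination frequency of 0.091.
The F1 is VI r / vi R, so vi r is a recombinant gamete class with expected frequency r/2 = 0.091/2 = 0.0455.
Expected number = 0.0455 × 200 = 9.10 ≈ 9.

9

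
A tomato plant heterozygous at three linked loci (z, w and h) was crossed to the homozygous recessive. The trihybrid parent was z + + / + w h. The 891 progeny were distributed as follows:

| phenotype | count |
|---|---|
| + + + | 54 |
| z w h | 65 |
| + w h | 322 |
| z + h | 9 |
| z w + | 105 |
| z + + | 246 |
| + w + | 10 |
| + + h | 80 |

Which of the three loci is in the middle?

The two rarest classes, z + h and + w +, are the double crossovers. Comparing them with the parentals, only the h allele has switched, so h is the middle locus and the order is w – h – z.

h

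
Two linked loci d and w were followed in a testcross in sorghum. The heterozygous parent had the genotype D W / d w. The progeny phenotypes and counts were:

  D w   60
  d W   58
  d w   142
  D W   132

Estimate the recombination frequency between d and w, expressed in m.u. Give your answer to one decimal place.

30.1 m.u.

The recombinant classes are D w and d W: 60 + 58 = 118.
Recombination frequency = 118/392 = 0.3010 ≈ 30.1%, i.e. 30.1 m.u.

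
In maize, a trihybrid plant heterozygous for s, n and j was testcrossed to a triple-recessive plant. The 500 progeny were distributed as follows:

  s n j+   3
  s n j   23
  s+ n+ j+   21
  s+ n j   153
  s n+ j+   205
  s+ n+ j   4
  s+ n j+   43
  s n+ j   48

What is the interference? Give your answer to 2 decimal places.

The two most frequent reciprocal classes, s+ n j and s n+ j+, are the parental types, so the F1 was s+ n j / s n+ j+.
The two rarest classes, s+ n+ j and s n j+, are the double crossovers. Comparing them with the parentals, only the n allele has switched, so n is the middle locus and the order is s – n – j.
s–n: (44 + 7)/500 = 0.1020; n–j: (91 + 7)/500 = 0.1960.
Expected DCO frequency = 0.1020 × 0.1960 ≈ 0.01999; observed = 7/500 ≈ 0.01400.
Coefficient of coincidence = 0.01400/0.01999 ≈ 0.70; interference = 1 − 0.70 = 0.30.

0.30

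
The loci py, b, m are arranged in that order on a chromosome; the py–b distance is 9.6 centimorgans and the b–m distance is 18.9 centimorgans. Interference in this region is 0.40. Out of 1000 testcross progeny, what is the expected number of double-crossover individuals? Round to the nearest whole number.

11

Map distances give recombination frequencies of 0.096 and 0.189 for the two intervals.
With interference 0.40 (so coincidence = 0.60), expected double-crossover frequency = 0.096 × 0.189 × 0.60 = 0.01089.
Expected number = 0.01089 × 1000 = 10.89 ≈ 11.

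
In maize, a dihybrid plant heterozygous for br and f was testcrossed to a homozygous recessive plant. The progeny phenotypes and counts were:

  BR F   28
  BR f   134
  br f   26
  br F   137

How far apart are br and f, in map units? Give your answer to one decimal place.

16.6 map units

The two most frequent classes, BR f (134) and br F (137), are the parental types, so the F1 was BR f / br F.
The recombinant classes are BR F and br f: 28 + 26 = 54.
Recombination frequency = 54/325 = 0.1662 ≈ 16.6%, i.e. 16.6 map units.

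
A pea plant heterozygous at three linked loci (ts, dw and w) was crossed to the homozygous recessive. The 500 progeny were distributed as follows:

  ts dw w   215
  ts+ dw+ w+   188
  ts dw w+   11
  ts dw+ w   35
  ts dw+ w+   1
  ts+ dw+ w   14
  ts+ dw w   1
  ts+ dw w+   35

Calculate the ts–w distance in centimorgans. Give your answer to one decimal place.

The two most frequent reciprocal classes, ts dw w and ts+ dw+ w+, are the parental types, so the F1 was ts dw w / ts+ dw+ w+.
The two rarest classes, ts+ dw w and ts dw+ w+, are the double crossovers. Comparing them with the parentals, only the ts allele has switched, so ts is the middle locus and the order is w – ts – dw.
Crossovers in the w–ts interval produce the single-crossover classes ts dw w+ and ts+ dw+ w (11 + 14 = 25) plus the double crossovers (2).
RF(w–ts) = (25 + 2) / 500 = 27/500 = 0.0540 → 5.4 centimorgans.

5.4 centimorgans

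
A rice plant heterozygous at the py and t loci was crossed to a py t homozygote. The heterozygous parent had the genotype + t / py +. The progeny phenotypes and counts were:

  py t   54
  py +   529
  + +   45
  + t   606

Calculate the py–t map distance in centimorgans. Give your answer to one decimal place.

The recombinant classes are + + and py t: 45 + 54 = 99.
Recombination frequency = 99/1234 = 0.0802 ≈ 8.0%, i.e. 8.0 centimorgans.

8.0 centimorgans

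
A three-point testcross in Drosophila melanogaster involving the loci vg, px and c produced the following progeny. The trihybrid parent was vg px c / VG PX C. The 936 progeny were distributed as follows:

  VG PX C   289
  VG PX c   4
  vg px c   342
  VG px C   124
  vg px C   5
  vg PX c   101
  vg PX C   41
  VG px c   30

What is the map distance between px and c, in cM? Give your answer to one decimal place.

25.0 cM

The two rarest classes, vg px C and VG PX c, are the double crossovers. Comparing them with the parentals, only the c allele has switched, so c is the middle locus and the order is px – c – vg.
Crossovers in the px–c interval produce the single-crossover classes vg PX c and VG px C (101 + 124 = 225) plus the double crossovers (9).
RF(px–c) = (225 + 9) / 936 = 234/936 = 0.2500 → 25.0 cM.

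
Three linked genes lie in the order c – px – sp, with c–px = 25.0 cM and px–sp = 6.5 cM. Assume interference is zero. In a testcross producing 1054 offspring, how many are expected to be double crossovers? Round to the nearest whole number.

17

Map distances give recombination frequencies of 0.250 and 0.065 for the two intervals.
With no interference, expected double-crossover frequency = 0.250 × 0.065 = 0.01625.
Expected number = 0.01625 × 1054 = 17.13 ≈ 17.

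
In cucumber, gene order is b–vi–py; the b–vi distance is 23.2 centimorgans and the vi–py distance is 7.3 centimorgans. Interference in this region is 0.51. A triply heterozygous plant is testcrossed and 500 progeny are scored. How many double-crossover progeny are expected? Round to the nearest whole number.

Map distances give recombination frequencies of 0.232 and 0.073 for the two intervals.
With interference 0.51 (so coincidence = 0.49), expected double-crossover frequency = 0.232 × 0.073 × 0.49 = 0.00830.
Expected number = 0.00830 × 500 = 4.15 ≈ 4.

4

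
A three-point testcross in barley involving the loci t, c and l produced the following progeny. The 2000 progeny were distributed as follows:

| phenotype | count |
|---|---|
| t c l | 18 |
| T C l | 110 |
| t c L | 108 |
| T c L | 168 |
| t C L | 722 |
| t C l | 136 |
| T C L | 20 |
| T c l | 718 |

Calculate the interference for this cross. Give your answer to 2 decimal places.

0.13

The two most frequent reciprocal classes, t C L and T c l, are the parental types, so the F1 was t C L / T c l.
The two rarest classes, T C L and t c l, are the double crossovers. Comparing them with the parentals, only the t allele has switched, so t is the middle locus and the order is c – t – l.
c–t: (218 + 38)/2000 = 0.1280; t–l: (304 + 38)/2000 = 0.1710.
Expected DCO frequency = 0.1280 × 0.1710 ≈ 0.02189; observed = 38/2000 ≈ 0.01900.
Coefficient of coincidence = 0.01900/0.02189 ≈ 0.87; interference = 1 − 0.87 = 0.13.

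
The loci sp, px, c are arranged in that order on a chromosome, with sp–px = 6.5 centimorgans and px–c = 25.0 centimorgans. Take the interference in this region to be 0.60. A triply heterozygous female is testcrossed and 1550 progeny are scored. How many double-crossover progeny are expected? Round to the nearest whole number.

Map distances give recombination frequencies of 0.065 and 0.250 for the two intervals.
With interference 0.60 (so coincidence = 0.40), expected double-crossover frequency = 0.065 × 0.250 × 0.40 = 0.00650.
Expected number = 0.00650 × 1550 = 10.08 ≈ 10.

10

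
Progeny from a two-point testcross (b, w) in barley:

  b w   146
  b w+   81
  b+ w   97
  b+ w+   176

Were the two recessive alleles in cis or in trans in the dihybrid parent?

The two most frequent classes are b+ w+ (176) and b w (146); these are the parental (non-recombinant) types.
So the F1 carried b+ w+ on one chromosome and b w on the other — the recessive alleles are on the same chromosome (cis / coupling).

cis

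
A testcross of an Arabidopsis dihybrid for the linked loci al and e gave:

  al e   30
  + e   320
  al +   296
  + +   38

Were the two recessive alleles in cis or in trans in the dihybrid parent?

The two most frequent classes are + e (320) and al + (296); these are the parental (non-recombinant) types.
So the F1 carried + e on one chromosome and al + on the other — the recessive alleles are on opposite chromosomes (trans / repulsion).

trans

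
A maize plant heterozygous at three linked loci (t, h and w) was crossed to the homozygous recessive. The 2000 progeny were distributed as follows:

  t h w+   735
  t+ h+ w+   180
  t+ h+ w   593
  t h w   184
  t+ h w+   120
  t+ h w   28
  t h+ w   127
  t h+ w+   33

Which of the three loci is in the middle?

The two most frequent reciprocal classes, t h w+ and t+ h+ w, are the parental types, so the F1 was t h w+ / t+ h+ w.
The two rarest classes, t h+ w+ and t+ h w, are the double crossovers. Comparing them with the parentals, only the h allele has switched, so h is the middle locus and the order is t – h – w.

h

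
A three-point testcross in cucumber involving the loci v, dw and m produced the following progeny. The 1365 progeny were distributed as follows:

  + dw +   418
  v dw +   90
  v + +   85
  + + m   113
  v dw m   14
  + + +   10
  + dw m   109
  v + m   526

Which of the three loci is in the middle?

The two most frequent reciprocal classes, v + m and + dw +, are the parental types, so the F1 was v + m / + dw +.
The two rarest classes, v dw m and + + +, are the double crossovers. Comparing them with the parentals, only the dw allele has switched, so dw is the middle locus and the order is v – dw – m.

dw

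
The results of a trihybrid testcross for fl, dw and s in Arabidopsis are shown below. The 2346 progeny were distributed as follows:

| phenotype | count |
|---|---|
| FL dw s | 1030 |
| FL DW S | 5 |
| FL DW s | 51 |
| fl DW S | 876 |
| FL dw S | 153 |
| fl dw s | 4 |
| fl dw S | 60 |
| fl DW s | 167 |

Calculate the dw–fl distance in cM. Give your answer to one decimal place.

5.1 cM

The two most frequent reciprocal classes, fl DW S and FL dw s, are the parental types, so the F1 was fl DW S / FL dw s.
The two rarest classes, FL DW S and fl dw s, are the double crossovers. Comparing them with the parentals, only the fl allele has switched, so fl is the middle locus and the order is dw – fl – s.
Crossovers in the dw–fl interval produce the single-crossover classes fl dw S and FL DW s (60 + 51 = 111) plus the double crossovers (9).
RF(dw–fl) = (111 + 9) / 2346 = 120/2346 = 0.0512 → 5.1 cM.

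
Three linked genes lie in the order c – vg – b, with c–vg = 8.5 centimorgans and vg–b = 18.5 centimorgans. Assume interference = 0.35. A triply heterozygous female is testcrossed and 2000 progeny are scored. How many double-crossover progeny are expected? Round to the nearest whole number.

20

Map distances give recombination frequencies of 0.085 and 0.185 for the two intervals.
With interference 0.35 (so coincidence = 0.65), expected double-crossover frequency = 0.085 × 0.185 × 0.65 = 0.01022.
Expected number = 0.01022 × 2000 = 20.44 ≈ 20.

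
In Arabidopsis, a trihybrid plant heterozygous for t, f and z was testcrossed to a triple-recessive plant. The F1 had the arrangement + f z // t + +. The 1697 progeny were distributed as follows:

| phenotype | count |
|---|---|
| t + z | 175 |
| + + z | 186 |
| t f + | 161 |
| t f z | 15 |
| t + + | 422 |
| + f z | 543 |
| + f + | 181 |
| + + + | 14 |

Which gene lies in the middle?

The two rarest classes, t f z and + + +, are the double crossovers. Comparing them with the parentals, only the t allele has switched, so t is the middle locus and the order is f – t – z.

t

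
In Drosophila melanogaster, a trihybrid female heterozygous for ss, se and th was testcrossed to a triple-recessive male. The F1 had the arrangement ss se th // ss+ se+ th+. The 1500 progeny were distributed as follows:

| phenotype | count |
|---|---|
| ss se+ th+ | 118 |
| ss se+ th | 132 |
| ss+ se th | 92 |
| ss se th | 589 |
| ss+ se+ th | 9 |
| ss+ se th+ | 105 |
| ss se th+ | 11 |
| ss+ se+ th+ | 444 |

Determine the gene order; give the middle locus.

th

The two rarest classes, ss se th+ and ss+ se+ th, are the double crossovers. Comparing them with the parentals, only the th allele has switched, so th is the middle locus and the order is ss – th – se.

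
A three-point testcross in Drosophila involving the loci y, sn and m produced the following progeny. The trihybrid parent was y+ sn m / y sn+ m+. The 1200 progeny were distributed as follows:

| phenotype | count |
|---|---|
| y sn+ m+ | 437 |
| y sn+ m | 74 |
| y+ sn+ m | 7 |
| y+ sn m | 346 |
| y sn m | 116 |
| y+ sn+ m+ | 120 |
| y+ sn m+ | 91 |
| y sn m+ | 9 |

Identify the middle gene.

The two rarest classes, y+ sn+ m and y sn m+, are the double crossovers. Comparing them with the parentals, only the sn allele has switched, so sn is the middle locus and the order is m – sn – y.

sn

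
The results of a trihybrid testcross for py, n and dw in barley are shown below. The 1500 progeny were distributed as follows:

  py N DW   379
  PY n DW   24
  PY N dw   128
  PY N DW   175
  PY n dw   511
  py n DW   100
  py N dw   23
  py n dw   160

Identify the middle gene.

dw

The two most frequent reciprocal classes, PY n dw and py N DW, are the parental types, so the F1 was PY n dw / py N DW.
The two rarest classes, PY n DW and py N dw, are the double crossovers. Comparing them with the parentals, only the dw allele has switched, so dw is the middle locus and the order is n – dw – py.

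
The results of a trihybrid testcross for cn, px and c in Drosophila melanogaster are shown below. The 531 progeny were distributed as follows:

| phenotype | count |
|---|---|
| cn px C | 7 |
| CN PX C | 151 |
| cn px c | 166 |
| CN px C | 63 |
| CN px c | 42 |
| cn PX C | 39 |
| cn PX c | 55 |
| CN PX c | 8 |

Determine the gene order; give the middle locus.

The two most frequent reciprocal classes, cn px c and CN PX C, are the parental types, so the F1 was cn px c / CN PX C.
The two rarest classes, cn px C and CN PX c, are the double crossovers. Comparing them with the parentals, only the c allele has switched, so c is the middle locus and the order is px – c – cn.

c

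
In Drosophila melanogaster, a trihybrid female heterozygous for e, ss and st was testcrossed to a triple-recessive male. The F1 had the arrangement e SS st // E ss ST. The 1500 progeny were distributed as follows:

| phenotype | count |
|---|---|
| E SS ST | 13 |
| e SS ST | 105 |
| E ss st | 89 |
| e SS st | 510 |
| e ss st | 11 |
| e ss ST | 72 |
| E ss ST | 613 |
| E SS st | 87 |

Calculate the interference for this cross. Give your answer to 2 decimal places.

The two rarest classes, e ss st and E SS ST, are the double crossovers. Comparing them with the parentals, only the ss allele has switched, so ss is the middle locus and the order is st – ss – e.
st–ss: (194 + 24)/1500 = 0.1453; ss–e: (159 + 24)/1500 = 0.1220.
Expected DCO frequency = 0.1453 × 0.1220 ≈ 0.01773; observed = 24/1500 ≈ 0.01600.
Coefficient of coincidence = 0.01600/0.01773 ≈ 0.90; interference = 1 − 0.90 = 0.10.

0.10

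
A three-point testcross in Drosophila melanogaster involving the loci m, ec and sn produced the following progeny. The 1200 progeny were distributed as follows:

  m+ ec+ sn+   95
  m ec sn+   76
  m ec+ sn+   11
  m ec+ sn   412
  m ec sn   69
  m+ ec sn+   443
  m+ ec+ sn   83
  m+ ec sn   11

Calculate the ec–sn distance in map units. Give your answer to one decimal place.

15.5 map units

The two most frequent reciprocal classes, m ec+ sn and m+ ec sn+, are the parental types, so the F1 was m ec+ sn / m+ ec sn+.
The two rarest classes, m ec+ sn+ and m+ ec sn, are the double crossovers. Comparing them with the parentals, only the sn allele has switched, so sn is the middle locus and the order is m – sn – ec.
Crossovers in the sn–ec interval produce the single-crossover classes m ec sn and m+ ec+ sn+ (69 + 95 = 164) plus the double crossovers (22).
RF(sn–ec) = (164 + 22) / 1200 = 186/1200 = 0.1550 → 15.5 map units.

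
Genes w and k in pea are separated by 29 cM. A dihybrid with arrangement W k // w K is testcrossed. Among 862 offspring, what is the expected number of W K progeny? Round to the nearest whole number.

125

A map distance of 29 cM corresponds to a recombination frequency of 0.290.
The F1 is W k / w K, so W K is a recombinant gamete class with expected frequency r/2 = 0.290/2 = 0.1450.
Expected number = 0.1450 × 862 = 124.99 ≈ 125.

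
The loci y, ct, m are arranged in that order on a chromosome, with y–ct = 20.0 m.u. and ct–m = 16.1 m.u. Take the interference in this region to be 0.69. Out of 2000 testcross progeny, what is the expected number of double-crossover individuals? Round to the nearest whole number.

20

Map distances give recombination frequencies of 0.200 and 0.161 for the two intervals.
With interference 0.69 (so coincidence = 0.31), expected double-crossover frequency = 0.200 × 0.161 × 0.31 = 0.00998.
Expected number = 0.00998 × 2000 = 19.96 ≈ 20.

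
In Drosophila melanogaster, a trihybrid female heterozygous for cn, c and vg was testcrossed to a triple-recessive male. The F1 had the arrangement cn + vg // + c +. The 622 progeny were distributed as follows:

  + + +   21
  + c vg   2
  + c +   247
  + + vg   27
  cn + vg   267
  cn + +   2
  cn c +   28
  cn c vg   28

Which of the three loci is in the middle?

vg

The two rarest classes, cn + + and + c vg, are the double crossovers. Comparing them with the parentals, only the vg allele has switched, so vg is the middle locus and the order is c – vg – cn.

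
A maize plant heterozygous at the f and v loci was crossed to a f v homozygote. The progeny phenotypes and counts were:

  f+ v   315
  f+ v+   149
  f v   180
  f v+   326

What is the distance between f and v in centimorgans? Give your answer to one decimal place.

The two most frequent classes, f+ v (315) and f v+ (326), are the parental types, so the F1 was f+ v / f v+.
The recombinant classes are f+ v+ and f v: 149 + 180 = 329.
Recombination frequency = 329/970 = 0.3392 ≈ 33.9%, i.e. 33.9 centimorgans.

33.9 centimorgans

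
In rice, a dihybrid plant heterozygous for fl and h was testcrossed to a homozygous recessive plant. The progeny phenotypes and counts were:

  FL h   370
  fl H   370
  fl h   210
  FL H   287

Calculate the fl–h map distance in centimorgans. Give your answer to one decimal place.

The two most frequent classes, FL h (370) and fl H (370), are the parental types, so the F1 was FL h / fl H.
The recombinant classes are FL H and fl h: 287 + 210 = 497.
Recombination frequency = 497/1237 = 0.4018 ≈ 40.2%, i.e. 40.2 centimorgans.

40.2 centimorgans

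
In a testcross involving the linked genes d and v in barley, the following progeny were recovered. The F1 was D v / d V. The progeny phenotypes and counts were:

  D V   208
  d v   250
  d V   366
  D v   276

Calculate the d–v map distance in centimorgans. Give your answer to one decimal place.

41.6 centimorgans

The recombinant classes are D V and d v: 208 + 250 = 458.
Recombination frequency = 458/1100 = 0.4164 ≈ 41.6%, i.e. 41.6 centimorgans.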